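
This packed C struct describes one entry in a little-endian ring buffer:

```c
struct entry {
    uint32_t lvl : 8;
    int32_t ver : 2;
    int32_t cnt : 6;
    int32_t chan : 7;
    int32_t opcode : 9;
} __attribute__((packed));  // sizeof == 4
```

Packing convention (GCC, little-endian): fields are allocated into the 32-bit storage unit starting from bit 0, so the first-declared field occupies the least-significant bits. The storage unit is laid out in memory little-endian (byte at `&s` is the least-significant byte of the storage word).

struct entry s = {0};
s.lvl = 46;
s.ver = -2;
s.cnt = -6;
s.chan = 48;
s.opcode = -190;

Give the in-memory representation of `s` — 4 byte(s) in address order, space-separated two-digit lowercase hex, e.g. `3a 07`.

[0+:8] lvl=46 & 0xff = 0x2e; word=0x0000002e
[8+:2] ver=-2 & 0x3 = 0x2; word=0x0000022e
[10+:6] cnt=-6 & 0x3f = 0x3a; word=0x0000ea2e
[16+:7] chan=48 & 0x7f = 0x30; word=0x0030ea2e
[23+:9] opcode=-190 & 0x1ff = 0x142; word=0xa130ea2e
word = 0xa130ea2e → little-endian bytes:
  [0]=0x2e  [1]=0xea  [2]=0x30  [3]=0xa1

2e ea 30 a1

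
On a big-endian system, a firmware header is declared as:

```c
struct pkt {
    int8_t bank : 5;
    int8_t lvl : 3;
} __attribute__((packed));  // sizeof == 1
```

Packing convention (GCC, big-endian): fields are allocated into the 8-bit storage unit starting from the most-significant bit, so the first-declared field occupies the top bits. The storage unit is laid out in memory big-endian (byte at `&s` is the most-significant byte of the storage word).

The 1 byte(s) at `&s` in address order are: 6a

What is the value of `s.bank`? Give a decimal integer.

[0]=0x6a (big-endian) → word 0x6a
bank [3+:5] = (word>>3) & 0x1f = 13  ←
lvl [0+:3] = (word>>0) & 0x7 = 2
bank signed 5b, MSB=0: value = 13

13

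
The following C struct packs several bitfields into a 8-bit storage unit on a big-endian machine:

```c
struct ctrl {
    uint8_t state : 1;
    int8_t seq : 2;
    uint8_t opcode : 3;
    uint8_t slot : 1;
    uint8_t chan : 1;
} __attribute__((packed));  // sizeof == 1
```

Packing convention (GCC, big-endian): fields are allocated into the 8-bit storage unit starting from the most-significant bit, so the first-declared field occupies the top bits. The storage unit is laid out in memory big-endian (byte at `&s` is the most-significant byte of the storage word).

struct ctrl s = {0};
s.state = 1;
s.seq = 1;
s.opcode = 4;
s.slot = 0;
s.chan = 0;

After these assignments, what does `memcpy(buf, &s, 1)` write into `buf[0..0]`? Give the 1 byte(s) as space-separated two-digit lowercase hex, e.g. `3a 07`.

state (1b) val=1 bits=0x1 at bit 7: 0x80
seq (2b) val=1 bits=0x1 at bit 5: 0xa0
opcode (3b) val=4 bits=0x4 at bit 2: 0xb0
slot (1b) val=0 bits=0x0 at bit 1: 0xb0
chan (1b) val=0 bits=0x0 at bit 0: 0xb0
word = 0xb0 → big-endian bytes:
  [0]=0xb0

b0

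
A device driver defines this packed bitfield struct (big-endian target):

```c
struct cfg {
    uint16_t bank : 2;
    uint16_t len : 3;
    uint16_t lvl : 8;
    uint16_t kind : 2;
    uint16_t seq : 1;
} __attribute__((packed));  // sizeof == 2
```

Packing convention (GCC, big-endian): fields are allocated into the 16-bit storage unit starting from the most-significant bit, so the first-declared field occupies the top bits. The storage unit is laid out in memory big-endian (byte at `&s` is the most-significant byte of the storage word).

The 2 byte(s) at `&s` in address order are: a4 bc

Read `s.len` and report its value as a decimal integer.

4

[0]=0xa4 [1]=0xbc (big-endian) → word 0xa4bc
bank [14+:2] = (word>>14) & 0x3 = 2
len [11+:3] = (word>>11) & 0x7 = 4  ←
lvl [3+:8] = (word>>3) & 0xff = 151
kind [1+:2] = (word>>1) & 0x3 = 2
seq [0+:1] = (word>>0) & 0x1 = 0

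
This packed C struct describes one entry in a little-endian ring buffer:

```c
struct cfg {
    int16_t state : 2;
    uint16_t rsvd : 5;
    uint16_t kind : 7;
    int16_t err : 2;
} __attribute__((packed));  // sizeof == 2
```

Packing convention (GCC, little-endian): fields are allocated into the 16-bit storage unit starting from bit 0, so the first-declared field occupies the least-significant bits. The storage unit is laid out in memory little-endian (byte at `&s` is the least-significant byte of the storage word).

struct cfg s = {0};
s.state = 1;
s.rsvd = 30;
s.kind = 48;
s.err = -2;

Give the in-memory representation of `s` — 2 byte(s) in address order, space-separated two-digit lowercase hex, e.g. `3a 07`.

79 98

state (2b) val=1 bits=0x1 at bit 0: 0x0001
rsvd (5b) val=30 bits=0x1e at bit 2: 0x0079
kind (7b) val=48 bits=0x30 at bit 7: 0x1879
err (2b) val=-2 bits=0x2 at bit 14: 0x9879
word = 0x9879 → little-endian bytes:
  [0]=0x79  [1]=0x98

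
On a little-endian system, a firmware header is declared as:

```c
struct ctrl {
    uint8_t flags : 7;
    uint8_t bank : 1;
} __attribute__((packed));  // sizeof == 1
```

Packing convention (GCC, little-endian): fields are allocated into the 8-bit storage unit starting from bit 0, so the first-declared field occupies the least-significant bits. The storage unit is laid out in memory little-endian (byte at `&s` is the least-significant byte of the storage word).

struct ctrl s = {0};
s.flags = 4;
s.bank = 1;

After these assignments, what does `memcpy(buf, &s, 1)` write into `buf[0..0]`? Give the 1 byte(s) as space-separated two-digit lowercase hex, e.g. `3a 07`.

[0+:7] flags=4 & 0x7f = 0x4; word=0x04
[7+:1] bank=1 & 0x1 = 0x1; word=0x84
word = 0x84 → little-endian bytes:
  [0]=0x84

84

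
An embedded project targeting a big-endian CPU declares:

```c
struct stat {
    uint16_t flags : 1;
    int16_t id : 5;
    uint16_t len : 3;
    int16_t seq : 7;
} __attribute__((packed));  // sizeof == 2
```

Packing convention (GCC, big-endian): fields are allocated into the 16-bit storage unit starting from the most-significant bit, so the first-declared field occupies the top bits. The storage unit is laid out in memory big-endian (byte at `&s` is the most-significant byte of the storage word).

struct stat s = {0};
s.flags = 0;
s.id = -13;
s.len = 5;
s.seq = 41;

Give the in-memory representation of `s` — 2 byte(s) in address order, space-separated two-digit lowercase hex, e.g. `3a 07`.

4e a9

[15+:1] flags=0 & 0x1 = 0x0; word=0x0000
[10+:5] id=-13 & 0x1f = 0x13; word=0x4c00
[7+:3] len=5 & 0x7 = 0x5; word=0x4e80
[0+:7] seq=41 & 0x7f = 0x29; word=0x4ea9
word = 0x4ea9 → big-endian bytes:
  [0]=0x4e  [1]=0xa9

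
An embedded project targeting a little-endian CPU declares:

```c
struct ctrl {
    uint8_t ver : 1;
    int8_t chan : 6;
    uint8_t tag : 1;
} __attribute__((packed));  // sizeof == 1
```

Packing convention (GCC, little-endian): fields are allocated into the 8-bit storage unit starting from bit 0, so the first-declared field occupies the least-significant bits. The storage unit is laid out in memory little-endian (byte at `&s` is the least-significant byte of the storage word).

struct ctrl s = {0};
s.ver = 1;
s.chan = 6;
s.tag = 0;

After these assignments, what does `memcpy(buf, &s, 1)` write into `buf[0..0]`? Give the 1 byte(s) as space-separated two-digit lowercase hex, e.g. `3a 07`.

0d

ver:1 = 1 → 0x1 << 0 → word 0x01
chan:6 = 6 → 0x6 << 1 → word 0x0d
tag:1 = 0 → 0x0 << 7 → word 0x0d
word = 0x0d → little-endian bytes:
  [0]=0x0d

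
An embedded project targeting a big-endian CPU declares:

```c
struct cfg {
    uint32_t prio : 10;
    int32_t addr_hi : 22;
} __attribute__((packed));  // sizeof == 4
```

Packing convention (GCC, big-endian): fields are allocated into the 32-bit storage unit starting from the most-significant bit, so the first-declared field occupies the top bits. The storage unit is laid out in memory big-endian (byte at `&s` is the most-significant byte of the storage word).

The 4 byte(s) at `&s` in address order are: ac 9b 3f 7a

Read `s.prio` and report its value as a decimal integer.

[0]=0xac [1]=0x9b [2]=0x3f [3]=0x7a (big-endian) → word 0xac9b3f7a
prio [22+:10] = (word>>22) & 0x3ff = 690  ←
addr_hi [0+:22] = (word>>0) & 0x3fffff = 1785722

690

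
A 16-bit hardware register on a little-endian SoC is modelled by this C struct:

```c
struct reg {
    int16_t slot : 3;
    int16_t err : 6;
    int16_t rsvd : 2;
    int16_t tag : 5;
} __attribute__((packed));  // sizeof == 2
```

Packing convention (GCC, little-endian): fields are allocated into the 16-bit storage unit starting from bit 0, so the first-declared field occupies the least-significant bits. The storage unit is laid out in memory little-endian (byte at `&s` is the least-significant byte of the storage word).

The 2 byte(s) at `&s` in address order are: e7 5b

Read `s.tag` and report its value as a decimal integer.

11

[0]=0xe7 [1]=0x5b (little-endian) → word 0x5be7
slot:3 @ bit 0 → (0x5be7>>0)&0x7 = 0x7
err:6 @ bit 3 → (0x5be7>>3)&0x3f = 0x3c
rsvd:2 @ bit 9 → (0x5be7>>9)&0x3 = 0x1
tag:5 @ bit 11 → (0x5be7>>11)&0x1f = 0xb  ←
tag signed 5b, MSB=0: value = 11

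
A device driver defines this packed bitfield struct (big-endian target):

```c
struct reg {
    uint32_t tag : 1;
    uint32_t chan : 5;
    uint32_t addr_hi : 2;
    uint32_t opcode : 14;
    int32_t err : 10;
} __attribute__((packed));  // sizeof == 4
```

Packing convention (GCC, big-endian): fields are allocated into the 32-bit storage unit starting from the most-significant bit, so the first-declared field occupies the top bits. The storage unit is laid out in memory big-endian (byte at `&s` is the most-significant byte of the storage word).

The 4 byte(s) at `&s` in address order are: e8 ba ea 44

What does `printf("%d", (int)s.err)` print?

[0]=0xe8 [1]=0xba [2]=0xea [3]=0x44 (big-endian) → word 0xe8baea44
tag [31+:1] = (word>>31) & 0x1 = 1
chan [26+:5] = (word>>26) & 0x1f = 26
addr_hi [24+:2] = (word>>24) & 0x3 = 0
opcode [10+:14] = (word>>10) & 0x3fff = 11962
err [0+:10] = (word>>0) & 0x3ff = 580  ←
err signed 10b, MSB=1: 580 - 1024 = -444

-444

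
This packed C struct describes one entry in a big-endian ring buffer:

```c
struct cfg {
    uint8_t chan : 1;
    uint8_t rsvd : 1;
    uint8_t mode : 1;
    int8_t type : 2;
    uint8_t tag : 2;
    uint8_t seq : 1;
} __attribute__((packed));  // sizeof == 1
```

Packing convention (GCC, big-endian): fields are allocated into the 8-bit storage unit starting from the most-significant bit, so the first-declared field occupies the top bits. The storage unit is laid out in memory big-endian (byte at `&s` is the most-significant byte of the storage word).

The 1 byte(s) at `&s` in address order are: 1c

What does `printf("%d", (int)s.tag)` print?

2

[0]=0x1c (big-endian) → word 0x1c
chan:1 @ bit 7 → (0x1c>>7)&0x1 = 0x0
rsvd:1 @ bit 6 → (0x1c>>6)&0x1 = 0x0
mode:1 @ bit 5 → (0x1c>>5)&0x1 = 0x0
type:2 @ bit 3 → (0x1c>>3)&0x3 = 0x3
tag:2 @ bit 1 → (0x1c>>1)&0x3 = 0x2  ←
seq:1 @ bit 0 → (0x1c>>0)&0x1 = 0x0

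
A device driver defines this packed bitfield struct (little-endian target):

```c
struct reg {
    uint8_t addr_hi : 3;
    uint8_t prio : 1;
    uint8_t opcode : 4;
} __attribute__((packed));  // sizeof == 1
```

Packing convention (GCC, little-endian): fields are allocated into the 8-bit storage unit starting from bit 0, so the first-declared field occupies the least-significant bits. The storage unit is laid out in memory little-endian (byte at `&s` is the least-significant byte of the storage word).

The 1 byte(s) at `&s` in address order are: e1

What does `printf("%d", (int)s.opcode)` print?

[0]=0xe1 (little-endian) → word 0xe1
addr_hi:3 @ bit 0 → (0xe1>>0)&0x7 = 0x1
prio:1 @ bit 3 → (0xe1>>3)&0x1 = 0x0
opcode:4 @ bit 4 → (0xe1>>4)&0xf = 0xe  ←

14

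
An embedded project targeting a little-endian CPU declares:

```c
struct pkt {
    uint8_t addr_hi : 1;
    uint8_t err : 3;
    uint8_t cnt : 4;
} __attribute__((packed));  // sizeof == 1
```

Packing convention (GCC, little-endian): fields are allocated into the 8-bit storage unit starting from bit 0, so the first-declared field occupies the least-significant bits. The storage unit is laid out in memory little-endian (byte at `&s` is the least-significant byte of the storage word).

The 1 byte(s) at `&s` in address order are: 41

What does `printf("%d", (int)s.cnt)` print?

[0]=0x41 (little-endian) → word 0x41
addr_hi:1 @ bit 0 → (0x41>>0)&0x1 = 0x1
err:3 @ bit 1 → (0x41>>1)&0x7 = 0x0
cnt:4 @ bit 4 → (0x41>>4)&0xf = 0x4  ←

4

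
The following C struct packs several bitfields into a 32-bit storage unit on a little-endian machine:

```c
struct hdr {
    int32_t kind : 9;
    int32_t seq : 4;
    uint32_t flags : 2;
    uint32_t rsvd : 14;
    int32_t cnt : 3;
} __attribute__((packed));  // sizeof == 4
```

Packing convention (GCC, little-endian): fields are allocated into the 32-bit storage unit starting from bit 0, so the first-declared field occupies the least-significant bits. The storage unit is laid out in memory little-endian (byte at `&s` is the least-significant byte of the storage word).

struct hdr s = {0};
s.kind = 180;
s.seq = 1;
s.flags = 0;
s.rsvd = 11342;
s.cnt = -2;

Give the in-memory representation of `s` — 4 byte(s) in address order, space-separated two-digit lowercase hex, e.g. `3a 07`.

b4 02 27 d6

kind:9 = 180 → 0xb4 << 0 → word 0x000000b4
seq:4 = 1 → 0x1 << 9 → word 0x000002b4
flags:2 = 0 → 0x0 << 13 → word 0x000002b4
rsvd:14 = 11342 → 0x2c4e << 15 → word 0x162702b4
cnt:3 = -2 → 0x6 << 29 → word 0xd62702b4
word = 0xd62702b4 → little-endian bytes:
  [0]=0xb4  [1]=0x02  [2]=0x27  [3]=0xd6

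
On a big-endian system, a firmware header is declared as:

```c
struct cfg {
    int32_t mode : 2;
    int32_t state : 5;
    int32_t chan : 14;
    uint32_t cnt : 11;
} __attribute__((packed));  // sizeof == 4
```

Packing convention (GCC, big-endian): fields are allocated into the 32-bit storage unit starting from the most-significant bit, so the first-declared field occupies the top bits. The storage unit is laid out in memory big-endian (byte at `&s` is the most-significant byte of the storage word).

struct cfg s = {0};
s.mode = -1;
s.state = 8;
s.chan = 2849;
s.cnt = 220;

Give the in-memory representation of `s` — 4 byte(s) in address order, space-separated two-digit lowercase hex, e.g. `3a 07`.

d0 59 08 dc

[30+:2] mode=-1 & 0x3 = 0x3; word=0xc0000000
[25+:5] state=8 & 0x1f = 0x8; word=0xd0000000
[11+:14] chan=2849 & 0x3fff = 0xb21; word=0xd0590800
[0+:11] cnt=220 & 0x7ff = 0xdc; word=0xd05908dc
word = 0xd05908dc → big-endian bytes:
  [0]=0xd0  [1]=0x59  [2]=0x08  [3]=0xdc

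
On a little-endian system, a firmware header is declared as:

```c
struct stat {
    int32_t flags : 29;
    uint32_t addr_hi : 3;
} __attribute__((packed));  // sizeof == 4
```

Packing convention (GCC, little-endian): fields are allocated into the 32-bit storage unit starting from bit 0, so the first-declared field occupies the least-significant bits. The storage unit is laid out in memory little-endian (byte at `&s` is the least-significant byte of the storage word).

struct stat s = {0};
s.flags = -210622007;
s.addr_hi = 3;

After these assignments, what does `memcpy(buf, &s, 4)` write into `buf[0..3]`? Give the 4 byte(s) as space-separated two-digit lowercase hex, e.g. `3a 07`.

c9 29 72 73

[0+:29] flags=-210622007 & 0x1fffffff = 0x137229c9; word=0x137229c9
[29+:3] addr_hi=3 & 0x7 = 0x3; word=0x737229c9
word = 0x737229c9 → little-endian bytes:
  [0]=0xc9  [1]=0x29  [2]=0x72  [3]=0x73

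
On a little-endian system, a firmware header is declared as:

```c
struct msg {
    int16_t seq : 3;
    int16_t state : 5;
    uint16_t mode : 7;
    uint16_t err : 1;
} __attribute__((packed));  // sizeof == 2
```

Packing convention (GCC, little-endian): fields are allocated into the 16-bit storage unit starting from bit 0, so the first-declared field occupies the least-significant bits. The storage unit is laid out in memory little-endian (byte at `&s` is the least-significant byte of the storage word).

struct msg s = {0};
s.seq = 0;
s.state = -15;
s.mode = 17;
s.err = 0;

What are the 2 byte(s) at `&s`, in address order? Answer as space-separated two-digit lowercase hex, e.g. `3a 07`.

88 11

[0+:3] seq=0 & 0x7 = 0x0; word=0x0000
[3+:5] state=-15 & 0x1f = 0x11; word=0x0088
[8+:7] mode=17 & 0x7f = 0x11; word=0x1188
[15+:1] err=0 & 0x1 = 0x0; word=0x1188
word = 0x1188 → little-endian bytes:
  [0]=0x88  [1]=0x11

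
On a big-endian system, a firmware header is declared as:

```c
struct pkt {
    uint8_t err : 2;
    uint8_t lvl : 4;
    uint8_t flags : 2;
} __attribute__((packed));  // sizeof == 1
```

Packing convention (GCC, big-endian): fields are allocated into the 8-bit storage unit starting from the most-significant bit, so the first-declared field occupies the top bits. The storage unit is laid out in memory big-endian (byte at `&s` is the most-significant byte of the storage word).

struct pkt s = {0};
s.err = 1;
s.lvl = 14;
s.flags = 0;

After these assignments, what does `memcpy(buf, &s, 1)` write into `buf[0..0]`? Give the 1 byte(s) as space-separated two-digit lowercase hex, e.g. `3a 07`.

[6+:2] err=1 & 0x3 = 0x1; word=0x40
[2+:4] lvl=14 & 0xf = 0xe; word=0x78
[0+:2] flags=0 & 0x3 = 0x0; word=0x78
word = 0x78 → big-endian bytes:
  [0]=0x78

78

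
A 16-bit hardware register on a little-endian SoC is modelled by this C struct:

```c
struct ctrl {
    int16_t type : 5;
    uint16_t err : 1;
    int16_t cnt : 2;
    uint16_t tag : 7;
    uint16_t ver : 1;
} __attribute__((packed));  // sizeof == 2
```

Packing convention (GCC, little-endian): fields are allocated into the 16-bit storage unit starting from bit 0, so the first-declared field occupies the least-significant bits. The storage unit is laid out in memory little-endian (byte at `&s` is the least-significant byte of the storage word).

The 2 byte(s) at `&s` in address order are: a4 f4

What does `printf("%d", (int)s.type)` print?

[0]=0xa4 [1]=0xf4 (little-endian) → word 0xf4a4
type [0+:5] = (word>>0) & 0x1f = 4  ←
err [5+:1] = (word>>5) & 0x1 = 1
cnt [6+:2] = (word>>6) & 0x3 = 2
tag [8+:7] = (word>>8) & 0x7f = 116
ver [15+:1] = (word>>15) & 0x1 = 1
type signed 5b, MSB=0: value = 4

4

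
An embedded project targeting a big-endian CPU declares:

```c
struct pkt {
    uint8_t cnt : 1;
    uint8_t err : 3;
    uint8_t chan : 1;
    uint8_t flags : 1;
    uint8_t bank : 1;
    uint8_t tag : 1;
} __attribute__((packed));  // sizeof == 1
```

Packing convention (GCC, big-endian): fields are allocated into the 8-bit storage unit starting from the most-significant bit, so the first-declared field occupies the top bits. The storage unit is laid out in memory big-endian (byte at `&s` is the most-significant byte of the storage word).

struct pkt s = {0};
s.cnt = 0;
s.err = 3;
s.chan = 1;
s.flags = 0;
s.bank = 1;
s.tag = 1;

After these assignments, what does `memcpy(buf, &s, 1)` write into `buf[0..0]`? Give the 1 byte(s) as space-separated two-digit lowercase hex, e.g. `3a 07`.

[7+:1] cnt=0 & 0x1 = 0x0; word=0x00
[4+:3] err=3 & 0x7 = 0x3; word=0x30
[3+:1] chan=1 & 0x1 = 0x1; word=0x38
[2+:1] flags=0 & 0x1 = 0x0; word=0x38
[1+:1] bank=1 & 0x1 = 0x1; word=0x3a
[0+:1] tag=1 & 0x1 = 0x1; word=0x3b
word = 0x3b → big-endian bytes:
  [0]=0x3b

3b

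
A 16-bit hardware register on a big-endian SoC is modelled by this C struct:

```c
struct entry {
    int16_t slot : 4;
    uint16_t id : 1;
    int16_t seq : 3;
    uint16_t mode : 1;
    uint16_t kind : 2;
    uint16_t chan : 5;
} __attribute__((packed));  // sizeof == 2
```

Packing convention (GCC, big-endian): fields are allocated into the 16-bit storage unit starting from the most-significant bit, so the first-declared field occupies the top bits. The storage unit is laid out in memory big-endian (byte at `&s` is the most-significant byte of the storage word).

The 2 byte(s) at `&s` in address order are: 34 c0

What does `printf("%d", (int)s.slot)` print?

3

[0]=0x34 [1]=0xc0 (big-endian) → word 0x34c0
slot:4 @ bit 12 → (0x34c0>>12)&0xf = 0x3  ←
id:1 @ bit 11 → (0x34c0>>11)&0x1 = 0x0
seq:3 @ bit 8 → (0x34c0>>8)&0x7 = 0x4
mode:1 @ bit 7 → (0x34c0>>7)&0x1 = 0x1
kind:2 @ bit 5 → (0x34c0>>5)&0x3 = 0x2
chan:5 @ bit 0 → (0x34c0>>0)&0x1f = 0x0
slot signed 4b, MSB=0: value = 3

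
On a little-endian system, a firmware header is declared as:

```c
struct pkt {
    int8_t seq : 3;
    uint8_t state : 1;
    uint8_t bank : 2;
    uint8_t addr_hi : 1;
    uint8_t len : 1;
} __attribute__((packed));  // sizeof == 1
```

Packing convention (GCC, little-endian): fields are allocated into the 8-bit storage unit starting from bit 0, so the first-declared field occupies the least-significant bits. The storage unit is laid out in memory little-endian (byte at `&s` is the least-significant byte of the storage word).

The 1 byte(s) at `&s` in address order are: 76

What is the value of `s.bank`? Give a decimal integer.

[0]=0x76 (little-endian) → word 0x76
seq:3 @ bit 0 → (0x76>>0)&0x7 = 0x6
state:1 @ bit 3 → (0x76>>3)&0x1 = 0x0
bank:2 @ bit 4 → (0x76>>4)&0x3 = 0x3  ←
addr_hi:1 @ bit 6 → (0x76>>6)&0x1 = 0x1
len:1 @ bit 7 → (0x76>>7)&0x1 = 0x0

3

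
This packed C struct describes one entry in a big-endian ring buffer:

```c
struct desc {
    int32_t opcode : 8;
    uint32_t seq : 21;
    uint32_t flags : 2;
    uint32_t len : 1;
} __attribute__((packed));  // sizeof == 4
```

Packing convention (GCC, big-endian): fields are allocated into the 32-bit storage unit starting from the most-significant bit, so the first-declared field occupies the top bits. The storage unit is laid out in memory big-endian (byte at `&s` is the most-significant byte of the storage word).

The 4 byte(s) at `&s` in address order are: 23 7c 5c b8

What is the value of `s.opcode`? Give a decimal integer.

[0]=0x23 [1]=0x7c [2]=0x5c [3]=0xb8 (big-endian) → word 0x237c5cb8
opcode:8 @ bit 24 → (0x237c5cb8>>24)&0xff = 0x23  ←
seq:21 @ bit 3 → (0x237c5cb8>>3)&0x1fffff = 0xf8b97
flags:2 @ bit 1 → (0x237c5cb8>>1)&0x3 = 0x0
len:1 @ bit 0 → (0x237c5cb8>>0)&0x1 = 0x0
opcode signed 8b, MSB=0: value = 35

35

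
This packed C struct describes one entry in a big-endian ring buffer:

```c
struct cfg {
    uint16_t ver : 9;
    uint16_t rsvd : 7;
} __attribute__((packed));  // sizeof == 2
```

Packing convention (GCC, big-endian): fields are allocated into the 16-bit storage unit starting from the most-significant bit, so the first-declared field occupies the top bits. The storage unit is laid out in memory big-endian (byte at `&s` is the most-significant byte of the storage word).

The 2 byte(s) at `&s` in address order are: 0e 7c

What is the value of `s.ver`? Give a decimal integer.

28

[0]=0x0e [1]=0x7c (big-endian) → word 0x0e7c
ver [7+:9] = (word>>7) & 0x1ff = 28  ←
rsvd [0+:7] = (word>>0) & 0x7f = 124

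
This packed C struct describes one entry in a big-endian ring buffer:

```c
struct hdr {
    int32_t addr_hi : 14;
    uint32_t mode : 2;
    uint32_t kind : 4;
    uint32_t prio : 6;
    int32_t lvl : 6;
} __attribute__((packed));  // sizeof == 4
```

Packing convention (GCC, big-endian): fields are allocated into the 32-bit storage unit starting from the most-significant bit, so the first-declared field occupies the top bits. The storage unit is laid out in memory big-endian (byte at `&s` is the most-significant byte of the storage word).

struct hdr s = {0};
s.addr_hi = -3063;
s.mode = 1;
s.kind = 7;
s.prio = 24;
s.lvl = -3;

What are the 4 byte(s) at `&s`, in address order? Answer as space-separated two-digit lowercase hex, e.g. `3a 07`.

d0 25 76 3d

addr_hi:14 = -3063 → 0x3409 << 18 → word 0xd0240000
mode:2 = 1 → 0x1 << 16 → word 0xd0250000
kind:4 = 7 → 0x7 << 12 → word 0xd0257000
prio:6 = 24 → 0x18 << 6 → word 0xd0257600
lvl:6 = -3 → 0x3d << 0 → word 0xd025763d
word = 0xd025763d → big-endian bytes:
  [0]=0xd0  [1]=0x25  [2]=0x76  [3]=0x3d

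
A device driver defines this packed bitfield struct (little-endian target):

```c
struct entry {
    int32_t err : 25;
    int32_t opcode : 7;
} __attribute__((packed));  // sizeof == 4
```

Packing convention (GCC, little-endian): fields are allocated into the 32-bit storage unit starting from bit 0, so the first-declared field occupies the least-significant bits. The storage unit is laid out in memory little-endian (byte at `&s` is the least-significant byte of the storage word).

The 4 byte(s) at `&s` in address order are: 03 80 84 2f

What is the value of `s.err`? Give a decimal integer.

-8093693

[0]=0x03 [1]=0x80 [2]=0x84 [3]=0x2f (little-endian) → word 0x2f848003
err:25 @ bit 0 → (0x2f848003>>0)&0x1ffffff = 0x1848003  ←
opcode:7 @ bit 25 → (0x2f848003>>25)&0x7f = 0x17
err signed 25b, MSB=1: 25460739 - 33554432 = -8093693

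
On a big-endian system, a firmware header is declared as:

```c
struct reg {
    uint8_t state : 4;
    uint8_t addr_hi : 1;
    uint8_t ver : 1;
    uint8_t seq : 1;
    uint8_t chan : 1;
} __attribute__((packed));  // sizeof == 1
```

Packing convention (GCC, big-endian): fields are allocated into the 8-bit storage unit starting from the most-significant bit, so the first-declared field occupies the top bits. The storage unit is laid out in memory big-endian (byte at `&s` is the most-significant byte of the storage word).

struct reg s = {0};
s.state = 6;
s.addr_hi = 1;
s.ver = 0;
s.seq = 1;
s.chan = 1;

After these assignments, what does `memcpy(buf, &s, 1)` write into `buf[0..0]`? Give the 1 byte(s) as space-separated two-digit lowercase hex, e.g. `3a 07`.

state (4b) val=6 bits=0x6 at bit 4: 0x60
addr_hi (1b) val=1 bits=0x1 at bit 3: 0x68
ver (1b) val=0 bits=0x0 at bit 2: 0x68
seq (1b) val=1 bits=0x1 at bit 1: 0x6a
chan (1b) val=1 bits=0x1 at bit 0: 0x6b
word = 0x6b → big-endian bytes:
  [0]=0x6b

6b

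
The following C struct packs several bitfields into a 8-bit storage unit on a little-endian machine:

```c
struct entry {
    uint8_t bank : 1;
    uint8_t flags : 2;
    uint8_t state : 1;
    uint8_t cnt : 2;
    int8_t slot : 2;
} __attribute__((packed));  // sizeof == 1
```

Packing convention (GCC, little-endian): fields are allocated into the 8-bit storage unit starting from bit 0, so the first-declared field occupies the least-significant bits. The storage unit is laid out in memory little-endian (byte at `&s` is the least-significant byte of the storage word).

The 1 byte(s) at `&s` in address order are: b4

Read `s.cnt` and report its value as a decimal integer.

[0]=0xb4 (little-endian) → word 0xb4
bank:1 @ bit 0 → (0xb4>>0)&0x1 = 0x0
flags:2 @ bit 1 → (0xb4>>1)&0x3 = 0x2
state:1 @ bit 3 → (0xb4>>3)&0x1 = 0x0
cnt:2 @ bit 4 → (0xb4>>4)&0x3 = 0x3  ←
slot:2 @ bit 6 → (0xb4>>6)&0x3 = 0x2

3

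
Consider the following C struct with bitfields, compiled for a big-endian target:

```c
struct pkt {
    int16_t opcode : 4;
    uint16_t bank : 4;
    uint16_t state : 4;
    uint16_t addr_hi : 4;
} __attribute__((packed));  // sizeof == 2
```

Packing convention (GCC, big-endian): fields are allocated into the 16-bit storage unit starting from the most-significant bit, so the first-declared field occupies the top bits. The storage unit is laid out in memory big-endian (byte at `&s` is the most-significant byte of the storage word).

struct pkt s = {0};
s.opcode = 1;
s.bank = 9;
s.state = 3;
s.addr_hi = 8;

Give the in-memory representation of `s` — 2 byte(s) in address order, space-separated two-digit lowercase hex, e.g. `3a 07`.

19 38

[12+:4] opcode=1 & 0xf = 0x1; word=0x1000
[8+:4] bank=9 & 0xf = 0x9; word=0x1900
[4+:4] state=3 & 0xf = 0x3; word=0x1930
[0+:4] addr_hi=8 & 0xf = 0x8; word=0x1938
word = 0x1938 → big-endian bytes:
  [0]=0x19  [1]=0x38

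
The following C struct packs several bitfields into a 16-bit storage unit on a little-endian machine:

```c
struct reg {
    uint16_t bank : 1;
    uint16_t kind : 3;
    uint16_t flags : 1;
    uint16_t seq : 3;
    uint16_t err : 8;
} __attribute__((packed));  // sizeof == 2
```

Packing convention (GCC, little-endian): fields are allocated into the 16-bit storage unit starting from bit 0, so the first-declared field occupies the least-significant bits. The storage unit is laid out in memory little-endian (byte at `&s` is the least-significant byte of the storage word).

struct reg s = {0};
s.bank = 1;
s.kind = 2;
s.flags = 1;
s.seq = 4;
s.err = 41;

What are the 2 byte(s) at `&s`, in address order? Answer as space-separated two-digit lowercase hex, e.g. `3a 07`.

bank (1b) val=1 bits=0x1 at bit 0: 0x0001
kind (3b) val=2 bits=0x2 at bit 1: 0x0005
flags (1b) val=1 bits=0x1 at bit 4: 0x0015
seq (3b) val=4 bits=0x4 at bit 5: 0x0095
err (8b) val=41 bits=0x29 at bit 8: 0x2995
word = 0x2995 → little-endian bytes:
  [0]=0x95  [1]=0x29

95 29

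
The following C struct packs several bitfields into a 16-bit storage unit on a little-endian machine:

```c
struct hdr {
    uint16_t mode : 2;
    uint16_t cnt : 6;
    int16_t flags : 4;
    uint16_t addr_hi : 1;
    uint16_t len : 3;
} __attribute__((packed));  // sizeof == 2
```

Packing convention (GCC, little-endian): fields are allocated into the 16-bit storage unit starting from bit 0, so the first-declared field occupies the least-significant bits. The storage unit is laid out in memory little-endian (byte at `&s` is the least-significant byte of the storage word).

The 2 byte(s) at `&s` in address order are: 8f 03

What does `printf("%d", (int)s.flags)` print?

[0]=0x8f [1]=0x03 (little-endian) → word 0x038f
mode:2 @ bit 0 → (0x038f>>0)&0x3 = 0x3
cnt:6 @ bit 2 → (0x038f>>2)&0x3f = 0x23
flags:4 @ bit 8 → (0x038f>>8)&0xf = 0x3  ←
addr_hi:1 @ bit 12 → (0x038f>>12)&0x1 = 0x0
len:3 @ bit 13 → (0x038f>>13)&0x7 = 0x0
flags signed 4b, MSB=0: value = 3

3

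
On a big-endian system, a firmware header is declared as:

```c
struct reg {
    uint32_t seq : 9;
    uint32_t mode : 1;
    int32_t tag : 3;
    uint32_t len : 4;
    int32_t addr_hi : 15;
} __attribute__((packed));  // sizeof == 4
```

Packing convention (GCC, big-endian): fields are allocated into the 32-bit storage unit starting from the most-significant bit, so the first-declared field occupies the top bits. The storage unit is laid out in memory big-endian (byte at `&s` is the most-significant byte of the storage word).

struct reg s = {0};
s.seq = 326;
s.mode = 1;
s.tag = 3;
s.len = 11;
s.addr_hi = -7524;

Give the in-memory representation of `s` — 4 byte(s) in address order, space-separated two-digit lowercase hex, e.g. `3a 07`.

seq (9b) val=326 bits=0x146 at bit 23: 0xa3000000
mode (1b) val=1 bits=0x1 at bit 22: 0xa3400000
tag (3b) val=3 bits=0x3 at bit 19: 0xa3580000
len (4b) val=11 bits=0xb at bit 15: 0xa35d8000
addr_hi (15b) val=-7524 bits=0x629c at bit 0: 0xa35de29c
word = 0xa35de29c → big-endian bytes:
  [0]=0xa3  [1]=0x5d  [2]=0xe2  [3]=0x9c

a3 5d e2 9c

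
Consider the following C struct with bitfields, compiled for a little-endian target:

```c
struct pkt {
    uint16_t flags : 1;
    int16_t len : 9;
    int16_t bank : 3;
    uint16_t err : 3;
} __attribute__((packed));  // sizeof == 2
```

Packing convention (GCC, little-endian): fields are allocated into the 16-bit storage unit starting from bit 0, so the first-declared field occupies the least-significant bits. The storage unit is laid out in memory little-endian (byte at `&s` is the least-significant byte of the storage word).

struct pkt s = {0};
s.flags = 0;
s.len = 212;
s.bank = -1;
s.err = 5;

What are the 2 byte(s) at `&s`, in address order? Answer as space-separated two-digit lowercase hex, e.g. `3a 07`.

flags:1 = 0 → 0x0 << 0 → word 0x0000
len:9 = 212 → 0xd4 << 1 → word 0x01a8
bank:3 = -1 → 0x7 << 10 → word 0x1da8
err:3 = 5 → 0x5 << 13 → word 0xbda8
word = 0xbda8 → little-endian bytes:
  [0]=0xa8  [1]=0xbd

a8 bd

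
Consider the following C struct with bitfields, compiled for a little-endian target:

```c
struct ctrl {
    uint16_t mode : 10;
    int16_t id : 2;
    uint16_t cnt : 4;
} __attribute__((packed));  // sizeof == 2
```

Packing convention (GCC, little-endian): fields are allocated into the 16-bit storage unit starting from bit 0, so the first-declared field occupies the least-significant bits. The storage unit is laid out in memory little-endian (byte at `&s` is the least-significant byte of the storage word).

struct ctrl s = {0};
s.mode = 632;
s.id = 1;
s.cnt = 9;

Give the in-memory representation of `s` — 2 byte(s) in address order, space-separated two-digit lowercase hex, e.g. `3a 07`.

mode:10 = 632 → 0x278 << 0 → word 0x0278
id:2 = 1 → 0x1 << 10 → word 0x0678
cnt:4 = 9 → 0x9 << 12 → word 0x9678
word = 0x9678 → little-endian bytes:
  [0]=0x78  [1]=0x96

78 96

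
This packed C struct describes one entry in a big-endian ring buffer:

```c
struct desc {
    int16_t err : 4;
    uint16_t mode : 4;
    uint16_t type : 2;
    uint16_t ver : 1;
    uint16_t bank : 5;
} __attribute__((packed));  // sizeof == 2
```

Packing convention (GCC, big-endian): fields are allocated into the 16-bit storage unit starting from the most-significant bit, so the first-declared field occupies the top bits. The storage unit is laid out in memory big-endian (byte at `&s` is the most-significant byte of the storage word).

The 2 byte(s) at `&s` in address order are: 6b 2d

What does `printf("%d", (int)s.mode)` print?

11

[0]=0x6b [1]=0x2d (big-endian) → word 0x6b2d
err [12+:4] = (word>>12) & 0xf = 6
mode [8+:4] = (word>>8) & 0xf = 11  ←
type [6+:2] = (word>>6) & 0x3 = 0
ver [5+:1] = (word>>5) & 0x1 = 1
bank [0+:5] = (word>>0) & 0x1f = 13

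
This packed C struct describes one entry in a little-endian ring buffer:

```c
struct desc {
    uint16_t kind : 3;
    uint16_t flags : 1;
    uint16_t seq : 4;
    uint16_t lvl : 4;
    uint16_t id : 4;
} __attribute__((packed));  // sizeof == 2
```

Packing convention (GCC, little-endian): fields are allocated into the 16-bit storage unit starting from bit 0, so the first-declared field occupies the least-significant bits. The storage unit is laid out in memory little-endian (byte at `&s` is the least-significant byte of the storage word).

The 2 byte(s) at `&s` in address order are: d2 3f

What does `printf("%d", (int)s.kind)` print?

2

[0]=0xd2 [1]=0x3f (little-endian) → word 0x3fd2
kind:3 @ bit 0 → (0x3fd2>>0)&0x7 = 0x2  ←
flags:1 @ bit 3 → (0x3fd2>>3)&0x1 = 0x0
seq:4 @ bit 4 → (0x3fd2>>4)&0xf = 0xd
lvl:4 @ bit 8 → (0x3fd2>>8)&0xf = 0xf
id:4 @ bit 12 → (0x3fd2>>12)&0xf = 0x3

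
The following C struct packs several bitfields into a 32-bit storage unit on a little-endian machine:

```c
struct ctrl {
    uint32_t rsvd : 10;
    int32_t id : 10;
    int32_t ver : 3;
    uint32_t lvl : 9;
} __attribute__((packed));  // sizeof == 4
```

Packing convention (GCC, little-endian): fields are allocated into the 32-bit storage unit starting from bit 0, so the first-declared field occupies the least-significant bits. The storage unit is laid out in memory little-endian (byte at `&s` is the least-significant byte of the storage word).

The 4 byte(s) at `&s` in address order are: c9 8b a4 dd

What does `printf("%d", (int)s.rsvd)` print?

969

[0]=0xc9 [1]=0x8b [2]=0xa4 [3]=0xdd (little-endian) → word 0xdda48bc9
rsvd:10 @ bit 0 → (0xdda48bc9>>0)&0x3ff = 0x3c9  ←
id:10 @ bit 10 → (0xdda48bc9>>10)&0x3ff = 0x122
ver:3 @ bit 20 → (0xdda48bc9>>20)&0x7 = 0x2
lvl:9 @ bit 23 → (0xdda48bc9>>23)&0x1ff = 0x1bb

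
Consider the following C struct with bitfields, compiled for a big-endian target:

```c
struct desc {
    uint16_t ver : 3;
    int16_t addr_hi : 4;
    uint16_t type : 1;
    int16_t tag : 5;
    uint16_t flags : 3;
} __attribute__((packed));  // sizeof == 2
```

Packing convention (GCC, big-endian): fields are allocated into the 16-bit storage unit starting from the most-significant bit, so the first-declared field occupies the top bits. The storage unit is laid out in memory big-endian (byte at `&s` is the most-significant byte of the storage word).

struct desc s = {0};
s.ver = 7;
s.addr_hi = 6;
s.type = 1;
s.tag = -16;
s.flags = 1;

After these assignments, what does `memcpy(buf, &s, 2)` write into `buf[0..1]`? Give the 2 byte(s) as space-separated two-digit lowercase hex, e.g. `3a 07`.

ed 81

ver (3b) val=7 bits=0x7 at bit 13: 0xe000
addr_hi (4b) val=6 bits=0x6 at bit 9: 0xec00
type (1b) val=1 bits=0x1 at bit 8: 0xed00
tag (5b) val=-16 bits=0x10 at bit 3: 0xed80
flags (3b) val=1 bits=0x1 at bit 0: 0xed81
word = 0xed81 → big-endian bytes:
  [0]=0xed  [1]=0x81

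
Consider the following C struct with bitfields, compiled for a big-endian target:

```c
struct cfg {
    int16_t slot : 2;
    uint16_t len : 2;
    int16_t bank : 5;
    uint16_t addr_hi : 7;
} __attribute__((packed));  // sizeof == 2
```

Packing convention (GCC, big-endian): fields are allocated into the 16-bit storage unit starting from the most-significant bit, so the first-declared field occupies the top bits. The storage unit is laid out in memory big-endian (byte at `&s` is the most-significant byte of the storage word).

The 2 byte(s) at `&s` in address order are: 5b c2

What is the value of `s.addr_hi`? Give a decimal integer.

66

[0]=0x5b [1]=0xc2 (big-endian) → word 0x5bc2
slot:2 @ bit 14 → (0x5bc2>>14)&0x3 = 0x1
len:2 @ bit 12 → (0x5bc2>>12)&0x3 = 0x1
bank:5 @ bit 7 → (0x5bc2>>7)&0x1f = 0x17
addr_hi:7 @ bit 0 → (0x5bc2>>0)&0x7f = 0x42  ←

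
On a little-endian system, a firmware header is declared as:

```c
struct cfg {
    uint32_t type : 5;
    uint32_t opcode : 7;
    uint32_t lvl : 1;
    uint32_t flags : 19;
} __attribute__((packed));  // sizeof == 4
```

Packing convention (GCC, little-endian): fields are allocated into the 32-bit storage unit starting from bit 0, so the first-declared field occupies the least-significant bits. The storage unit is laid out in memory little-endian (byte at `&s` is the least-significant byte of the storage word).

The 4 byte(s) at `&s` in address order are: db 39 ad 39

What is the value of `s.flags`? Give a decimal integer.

[0]=0xdb [1]=0x39 [2]=0xad [3]=0x39 (little-endian) → word 0x39ad39db
type [0+:5] = (word>>0) & 0x1f = 27
opcode [5+:7] = (word>>5) & 0x7f = 78
lvl [12+:1] = (word>>12) & 0x1 = 1
flags [13+:19] = (word>>13) & 0x7ffff = 118121  ←

118121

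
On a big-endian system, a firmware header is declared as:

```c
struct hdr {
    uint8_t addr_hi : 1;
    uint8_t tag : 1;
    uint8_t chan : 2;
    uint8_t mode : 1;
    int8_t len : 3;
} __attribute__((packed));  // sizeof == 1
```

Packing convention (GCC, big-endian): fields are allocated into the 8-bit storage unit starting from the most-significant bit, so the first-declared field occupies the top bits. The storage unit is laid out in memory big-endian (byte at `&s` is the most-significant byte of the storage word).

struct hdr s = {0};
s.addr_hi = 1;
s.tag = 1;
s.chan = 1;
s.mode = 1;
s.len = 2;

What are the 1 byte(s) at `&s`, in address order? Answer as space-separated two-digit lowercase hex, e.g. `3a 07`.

da

addr_hi (1b) val=1 bits=0x1 at bit 7: 0x80
tag (1b) val=1 bits=0x1 at bit 6: 0xc0
chan (2b) val=1 bits=0x1 at bit 4: 0xd0
mode (1b) val=1 bits=0x1 at bit 3: 0xd8
len (3b) val=2 bits=0x2 at bit 0: 0xda
word = 0xda → big-endian bytes:
  [0]=0xda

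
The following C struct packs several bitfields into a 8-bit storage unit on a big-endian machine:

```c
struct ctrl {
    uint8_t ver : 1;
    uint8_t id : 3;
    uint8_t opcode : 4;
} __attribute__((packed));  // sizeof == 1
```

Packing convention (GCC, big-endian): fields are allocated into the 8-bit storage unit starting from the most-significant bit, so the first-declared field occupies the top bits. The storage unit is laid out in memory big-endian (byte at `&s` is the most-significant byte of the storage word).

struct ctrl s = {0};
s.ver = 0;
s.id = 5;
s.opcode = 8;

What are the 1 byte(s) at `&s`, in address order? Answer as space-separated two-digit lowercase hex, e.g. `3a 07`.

58

ver (1b) val=0 bits=0x0 at bit 7: 0x00
id (3b) val=5 bits=0x5 at bit 4: 0x50
opcode (4b) val=8 bits=0x8 at bit 0: 0x58
word = 0x58 → big-endian bytes:
  [0]=0x58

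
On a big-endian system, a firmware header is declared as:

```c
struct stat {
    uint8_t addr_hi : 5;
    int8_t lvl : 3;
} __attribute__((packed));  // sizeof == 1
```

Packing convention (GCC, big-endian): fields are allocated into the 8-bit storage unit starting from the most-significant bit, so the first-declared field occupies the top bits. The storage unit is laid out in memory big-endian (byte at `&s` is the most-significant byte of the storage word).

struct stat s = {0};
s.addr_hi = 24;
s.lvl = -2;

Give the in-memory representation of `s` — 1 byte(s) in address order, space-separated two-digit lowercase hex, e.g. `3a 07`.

addr_hi (5b) val=24 bits=0x18 at bit 3: 0xc0
lvl (3b) val=-2 bits=0x6 at bit 0: 0xc6
word = 0xc6 → big-endian bytes:
  [0]=0xc6

c6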